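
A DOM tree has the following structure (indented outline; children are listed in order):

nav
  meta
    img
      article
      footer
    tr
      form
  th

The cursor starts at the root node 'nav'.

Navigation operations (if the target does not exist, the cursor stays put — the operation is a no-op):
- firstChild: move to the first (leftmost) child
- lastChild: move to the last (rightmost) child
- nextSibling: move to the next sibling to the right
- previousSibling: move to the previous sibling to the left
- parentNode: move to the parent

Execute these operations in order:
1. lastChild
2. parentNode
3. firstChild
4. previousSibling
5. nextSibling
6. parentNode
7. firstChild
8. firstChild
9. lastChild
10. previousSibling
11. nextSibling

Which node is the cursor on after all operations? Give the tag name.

Answer: footer

Derivation:
After 1 (lastChild): th
After 2 (parentNode): nav
After 3 (firstChild): meta
After 4 (previousSibling): meta (no-op, stayed)
After 5 (nextSibling): th
After 6 (parentNode): nav
After 7 (firstChild): meta
After 8 (firstChild): img
After 9 (lastChild): footer
After 10 (previousSibling): article
After 11 (nextSibling): footer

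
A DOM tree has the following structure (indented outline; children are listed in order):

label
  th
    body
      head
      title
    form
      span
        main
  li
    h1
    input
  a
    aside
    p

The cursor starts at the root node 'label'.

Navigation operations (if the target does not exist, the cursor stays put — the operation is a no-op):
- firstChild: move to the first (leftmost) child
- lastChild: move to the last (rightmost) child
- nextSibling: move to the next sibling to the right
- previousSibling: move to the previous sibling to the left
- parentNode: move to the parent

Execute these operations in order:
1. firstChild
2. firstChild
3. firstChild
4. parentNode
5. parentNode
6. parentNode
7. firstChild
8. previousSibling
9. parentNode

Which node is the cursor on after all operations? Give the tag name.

Answer: label

Derivation:
After 1 (firstChild): th
After 2 (firstChild): body
After 3 (firstChild): head
After 4 (parentNode): body
After 5 (parentNode): th
After 6 (parentNode): label
After 7 (firstChild): th
After 8 (previousSibling): th (no-op, stayed)
After 9 (parentNode): label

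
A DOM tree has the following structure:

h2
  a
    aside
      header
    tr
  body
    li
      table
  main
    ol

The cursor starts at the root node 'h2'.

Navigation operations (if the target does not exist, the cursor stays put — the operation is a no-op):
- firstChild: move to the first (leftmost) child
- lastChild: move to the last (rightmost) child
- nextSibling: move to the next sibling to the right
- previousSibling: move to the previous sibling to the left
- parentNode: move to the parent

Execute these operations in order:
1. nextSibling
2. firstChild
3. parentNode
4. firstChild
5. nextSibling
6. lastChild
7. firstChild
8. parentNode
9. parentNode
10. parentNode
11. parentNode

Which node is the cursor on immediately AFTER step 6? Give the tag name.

Answer: li

Derivation:
After 1 (nextSibling): h2 (no-op, stayed)
After 2 (firstChild): a
After 3 (parentNode): h2
After 4 (firstChild): a
After 5 (nextSibling): body
After 6 (lastChild): li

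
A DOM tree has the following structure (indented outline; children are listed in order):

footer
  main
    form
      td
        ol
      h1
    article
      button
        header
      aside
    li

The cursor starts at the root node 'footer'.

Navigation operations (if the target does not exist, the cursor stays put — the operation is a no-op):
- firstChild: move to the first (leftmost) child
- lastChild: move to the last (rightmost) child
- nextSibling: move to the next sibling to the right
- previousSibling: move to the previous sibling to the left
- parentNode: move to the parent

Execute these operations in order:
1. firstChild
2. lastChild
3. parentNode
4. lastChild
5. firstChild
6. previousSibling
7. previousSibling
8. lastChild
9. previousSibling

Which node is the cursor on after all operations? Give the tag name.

After 1 (firstChild): main
After 2 (lastChild): li
After 3 (parentNode): main
After 4 (lastChild): li
After 5 (firstChild): li (no-op, stayed)
After 6 (previousSibling): article
After 7 (previousSibling): form
After 8 (lastChild): h1
After 9 (previousSibling): td

Answer: td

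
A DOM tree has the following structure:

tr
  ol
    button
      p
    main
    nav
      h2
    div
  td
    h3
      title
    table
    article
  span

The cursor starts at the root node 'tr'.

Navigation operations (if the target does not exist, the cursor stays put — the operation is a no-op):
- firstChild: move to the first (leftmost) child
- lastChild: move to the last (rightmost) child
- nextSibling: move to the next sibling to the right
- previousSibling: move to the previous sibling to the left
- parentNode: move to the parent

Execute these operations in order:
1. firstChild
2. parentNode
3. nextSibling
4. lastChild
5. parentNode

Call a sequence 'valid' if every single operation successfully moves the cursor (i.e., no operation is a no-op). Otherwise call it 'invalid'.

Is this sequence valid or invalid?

Answer: invalid

Derivation:
After 1 (firstChild): ol
After 2 (parentNode): tr
After 3 (nextSibling): tr (no-op, stayed)
After 4 (lastChild): span
After 5 (parentNode): tr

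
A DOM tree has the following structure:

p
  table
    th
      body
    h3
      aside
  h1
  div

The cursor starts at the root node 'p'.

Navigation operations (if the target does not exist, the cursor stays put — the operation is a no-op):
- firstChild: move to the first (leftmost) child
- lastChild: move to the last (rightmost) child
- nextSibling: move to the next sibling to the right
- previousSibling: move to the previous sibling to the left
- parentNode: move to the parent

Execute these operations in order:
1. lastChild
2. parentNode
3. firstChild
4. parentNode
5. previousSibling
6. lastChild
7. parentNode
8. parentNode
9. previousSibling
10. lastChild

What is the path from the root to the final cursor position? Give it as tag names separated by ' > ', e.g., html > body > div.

Answer: p > div

Derivation:
After 1 (lastChild): div
After 2 (parentNode): p
After 3 (firstChild): table
After 4 (parentNode): p
After 5 (previousSibling): p (no-op, stayed)
After 6 (lastChild): div
After 7 (parentNode): p
After 8 (parentNode): p (no-op, stayed)
After 9 (previousSibling): p (no-op, stayed)
After 10 (lastChild): div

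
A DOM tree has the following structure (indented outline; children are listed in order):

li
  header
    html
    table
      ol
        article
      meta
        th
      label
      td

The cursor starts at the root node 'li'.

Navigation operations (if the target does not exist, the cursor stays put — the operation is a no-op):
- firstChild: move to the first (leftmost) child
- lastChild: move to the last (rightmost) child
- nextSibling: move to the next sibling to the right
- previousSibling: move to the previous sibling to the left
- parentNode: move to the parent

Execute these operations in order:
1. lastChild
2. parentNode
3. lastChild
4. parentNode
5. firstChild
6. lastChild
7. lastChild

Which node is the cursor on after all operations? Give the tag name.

Answer: td

Derivation:
After 1 (lastChild): header
After 2 (parentNode): li
After 3 (lastChild): header
After 4 (parentNode): li
After 5 (firstChild): header
After 6 (lastChild): table
After 7 (lastChild): td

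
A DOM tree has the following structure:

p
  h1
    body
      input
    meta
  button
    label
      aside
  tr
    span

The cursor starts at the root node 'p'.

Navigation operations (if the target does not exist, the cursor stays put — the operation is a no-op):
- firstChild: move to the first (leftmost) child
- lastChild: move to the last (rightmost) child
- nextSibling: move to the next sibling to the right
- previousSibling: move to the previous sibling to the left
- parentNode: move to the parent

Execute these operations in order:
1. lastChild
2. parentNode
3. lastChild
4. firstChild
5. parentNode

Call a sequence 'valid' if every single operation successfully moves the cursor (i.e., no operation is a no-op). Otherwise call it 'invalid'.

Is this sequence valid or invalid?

Answer: valid

Derivation:
After 1 (lastChild): tr
After 2 (parentNode): p
After 3 (lastChild): tr
After 4 (firstChild): span
After 5 (parentNode): tr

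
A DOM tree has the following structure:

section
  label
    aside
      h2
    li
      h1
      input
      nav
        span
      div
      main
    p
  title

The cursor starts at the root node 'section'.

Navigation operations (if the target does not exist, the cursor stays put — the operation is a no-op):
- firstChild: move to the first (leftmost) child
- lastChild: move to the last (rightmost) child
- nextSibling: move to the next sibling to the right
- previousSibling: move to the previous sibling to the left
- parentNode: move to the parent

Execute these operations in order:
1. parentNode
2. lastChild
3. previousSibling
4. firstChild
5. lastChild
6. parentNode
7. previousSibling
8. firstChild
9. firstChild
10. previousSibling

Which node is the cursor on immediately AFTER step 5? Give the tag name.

Answer: h2

Derivation:
After 1 (parentNode): section (no-op, stayed)
After 2 (lastChild): title
After 3 (previousSibling): label
After 4 (firstChild): aside
After 5 (lastChild): h2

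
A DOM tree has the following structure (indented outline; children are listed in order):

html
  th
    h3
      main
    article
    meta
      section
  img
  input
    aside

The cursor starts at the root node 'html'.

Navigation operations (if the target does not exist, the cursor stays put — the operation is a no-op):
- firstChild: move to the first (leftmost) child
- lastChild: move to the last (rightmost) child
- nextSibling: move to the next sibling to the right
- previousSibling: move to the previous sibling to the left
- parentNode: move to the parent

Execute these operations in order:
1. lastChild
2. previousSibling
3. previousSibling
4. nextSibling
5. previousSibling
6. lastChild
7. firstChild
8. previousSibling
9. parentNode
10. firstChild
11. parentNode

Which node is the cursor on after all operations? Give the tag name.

After 1 (lastChild): input
After 2 (previousSibling): img
After 3 (previousSibling): th
After 4 (nextSibling): img
After 5 (previousSibling): th
After 6 (lastChild): meta
After 7 (firstChild): section
After 8 (previousSibling): section (no-op, stayed)
After 9 (parentNode): meta
After 10 (firstChild): section
After 11 (parentNode): meta

Answer: meta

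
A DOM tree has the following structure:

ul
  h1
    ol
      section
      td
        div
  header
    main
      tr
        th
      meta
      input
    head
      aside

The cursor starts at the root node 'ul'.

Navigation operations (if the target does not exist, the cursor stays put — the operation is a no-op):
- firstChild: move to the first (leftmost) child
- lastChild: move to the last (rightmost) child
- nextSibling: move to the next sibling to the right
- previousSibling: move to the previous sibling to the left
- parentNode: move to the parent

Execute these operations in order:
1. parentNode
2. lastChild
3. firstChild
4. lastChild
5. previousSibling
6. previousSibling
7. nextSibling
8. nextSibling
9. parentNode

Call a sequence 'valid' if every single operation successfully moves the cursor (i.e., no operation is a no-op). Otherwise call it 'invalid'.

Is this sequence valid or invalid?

Answer: invalid

Derivation:
After 1 (parentNode): ul (no-op, stayed)
After 2 (lastChild): header
After 3 (firstChild): main
After 4 (lastChild): input
After 5 (previousSibling): meta
After 6 (previousSibling): tr
After 7 (nextSibling): meta
After 8 (nextSibling): input
After 9 (parentNode): main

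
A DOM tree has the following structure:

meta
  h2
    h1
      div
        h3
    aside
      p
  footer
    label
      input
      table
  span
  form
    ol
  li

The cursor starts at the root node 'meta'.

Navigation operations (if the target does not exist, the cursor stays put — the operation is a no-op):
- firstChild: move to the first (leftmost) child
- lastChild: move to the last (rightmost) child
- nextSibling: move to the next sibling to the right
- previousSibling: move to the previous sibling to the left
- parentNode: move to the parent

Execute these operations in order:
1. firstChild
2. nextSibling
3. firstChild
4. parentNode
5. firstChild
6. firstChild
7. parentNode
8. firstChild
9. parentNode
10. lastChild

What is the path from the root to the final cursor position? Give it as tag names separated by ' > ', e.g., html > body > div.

After 1 (firstChild): h2
After 2 (nextSibling): footer
After 3 (firstChild): label
After 4 (parentNode): footer
After 5 (firstChild): label
After 6 (firstChild): input
After 7 (parentNode): label
After 8 (firstChild): input
After 9 (parentNode): label
After 10 (lastChild): table

Answer: meta > footer > label > table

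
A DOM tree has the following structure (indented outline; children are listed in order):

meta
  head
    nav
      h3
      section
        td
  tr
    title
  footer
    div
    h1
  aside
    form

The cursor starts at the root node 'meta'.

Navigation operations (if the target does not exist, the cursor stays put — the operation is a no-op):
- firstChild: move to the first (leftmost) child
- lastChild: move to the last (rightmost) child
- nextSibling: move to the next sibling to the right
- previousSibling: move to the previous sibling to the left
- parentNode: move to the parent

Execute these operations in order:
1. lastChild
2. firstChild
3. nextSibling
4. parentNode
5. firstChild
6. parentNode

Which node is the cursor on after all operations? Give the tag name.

After 1 (lastChild): aside
After 2 (firstChild): form
After 3 (nextSibling): form (no-op, stayed)
After 4 (parentNode): aside
After 5 (firstChild): form
After 6 (parentNode): aside

Answer: aside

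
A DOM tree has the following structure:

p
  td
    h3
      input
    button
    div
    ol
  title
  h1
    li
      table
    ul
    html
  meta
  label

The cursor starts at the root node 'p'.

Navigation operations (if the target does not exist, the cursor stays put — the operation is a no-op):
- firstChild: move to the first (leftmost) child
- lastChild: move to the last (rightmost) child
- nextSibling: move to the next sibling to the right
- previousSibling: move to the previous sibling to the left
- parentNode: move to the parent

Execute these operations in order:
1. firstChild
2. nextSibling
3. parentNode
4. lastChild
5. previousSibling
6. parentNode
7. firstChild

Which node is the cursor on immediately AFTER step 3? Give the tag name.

Answer: p

Derivation:
After 1 (firstChild): td
After 2 (nextSibling): title
After 3 (parentNode): p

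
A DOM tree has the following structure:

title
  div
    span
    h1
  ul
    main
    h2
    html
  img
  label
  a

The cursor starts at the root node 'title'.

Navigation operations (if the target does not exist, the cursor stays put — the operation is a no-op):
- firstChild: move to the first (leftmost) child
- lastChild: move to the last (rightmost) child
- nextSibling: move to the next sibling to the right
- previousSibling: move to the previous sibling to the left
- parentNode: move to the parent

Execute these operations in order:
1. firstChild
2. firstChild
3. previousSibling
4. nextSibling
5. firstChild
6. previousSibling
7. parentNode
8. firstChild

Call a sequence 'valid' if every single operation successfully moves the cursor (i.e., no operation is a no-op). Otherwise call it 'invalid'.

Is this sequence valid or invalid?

Answer: invalid

Derivation:
After 1 (firstChild): div
After 2 (firstChild): span
After 3 (previousSibling): span (no-op, stayed)
After 4 (nextSibling): h1
After 5 (firstChild): h1 (no-op, stayed)
After 6 (previousSibling): span
After 7 (parentNode): div
After 8 (firstChild): span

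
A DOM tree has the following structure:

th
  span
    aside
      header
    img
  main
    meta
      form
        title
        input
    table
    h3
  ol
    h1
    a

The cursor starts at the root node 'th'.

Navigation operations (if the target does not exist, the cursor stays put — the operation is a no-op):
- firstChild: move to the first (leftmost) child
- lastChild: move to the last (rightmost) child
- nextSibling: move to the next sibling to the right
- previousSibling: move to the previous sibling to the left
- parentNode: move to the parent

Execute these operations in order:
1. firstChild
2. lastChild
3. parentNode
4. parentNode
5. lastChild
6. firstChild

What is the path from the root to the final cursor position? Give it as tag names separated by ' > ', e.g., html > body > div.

After 1 (firstChild): span
After 2 (lastChild): img
After 3 (parentNode): span
After 4 (parentNode): th
After 5 (lastChild): ol
After 6 (firstChild): h1

Answer: th > ol > h1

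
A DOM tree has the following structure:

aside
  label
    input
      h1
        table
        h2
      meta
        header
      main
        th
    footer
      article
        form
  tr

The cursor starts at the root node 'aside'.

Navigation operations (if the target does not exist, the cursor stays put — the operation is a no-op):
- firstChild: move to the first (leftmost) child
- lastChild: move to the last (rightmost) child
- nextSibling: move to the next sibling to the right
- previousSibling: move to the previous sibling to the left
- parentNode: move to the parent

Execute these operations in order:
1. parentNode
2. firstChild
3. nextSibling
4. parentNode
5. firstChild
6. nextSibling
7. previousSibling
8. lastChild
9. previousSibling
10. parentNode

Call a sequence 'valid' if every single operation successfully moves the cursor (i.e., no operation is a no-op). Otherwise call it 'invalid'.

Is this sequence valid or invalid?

After 1 (parentNode): aside (no-op, stayed)
After 2 (firstChild): label
After 3 (nextSibling): tr
After 4 (parentNode): aside
After 5 (firstChild): label
After 6 (nextSibling): tr
After 7 (previousSibling): label
After 8 (lastChild): footer
After 9 (previousSibling): input
After 10 (parentNode): label

Answer: invalid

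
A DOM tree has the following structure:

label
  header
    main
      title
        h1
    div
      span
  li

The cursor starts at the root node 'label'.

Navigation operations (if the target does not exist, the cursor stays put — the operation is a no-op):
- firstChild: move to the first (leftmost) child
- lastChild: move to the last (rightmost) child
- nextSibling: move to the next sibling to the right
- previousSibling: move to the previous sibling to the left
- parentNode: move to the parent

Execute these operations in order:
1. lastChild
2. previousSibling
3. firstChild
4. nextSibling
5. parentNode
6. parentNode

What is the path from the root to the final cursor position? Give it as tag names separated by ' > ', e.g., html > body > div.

After 1 (lastChild): li
After 2 (previousSibling): header
After 3 (firstChild): main
After 4 (nextSibling): div
After 5 (parentNode): header
After 6 (parentNode): label

Answer: label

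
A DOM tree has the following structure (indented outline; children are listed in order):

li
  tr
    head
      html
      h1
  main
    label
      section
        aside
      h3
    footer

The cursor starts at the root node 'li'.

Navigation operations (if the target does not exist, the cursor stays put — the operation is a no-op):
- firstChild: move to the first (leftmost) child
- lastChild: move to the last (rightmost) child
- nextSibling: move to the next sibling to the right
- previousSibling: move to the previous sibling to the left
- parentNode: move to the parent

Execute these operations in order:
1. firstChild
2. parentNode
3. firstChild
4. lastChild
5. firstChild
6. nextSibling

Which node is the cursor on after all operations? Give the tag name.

After 1 (firstChild): tr
After 2 (parentNode): li
After 3 (firstChild): tr
After 4 (lastChild): head
After 5 (firstChild): html
After 6 (nextSibling): h1

Answer: h1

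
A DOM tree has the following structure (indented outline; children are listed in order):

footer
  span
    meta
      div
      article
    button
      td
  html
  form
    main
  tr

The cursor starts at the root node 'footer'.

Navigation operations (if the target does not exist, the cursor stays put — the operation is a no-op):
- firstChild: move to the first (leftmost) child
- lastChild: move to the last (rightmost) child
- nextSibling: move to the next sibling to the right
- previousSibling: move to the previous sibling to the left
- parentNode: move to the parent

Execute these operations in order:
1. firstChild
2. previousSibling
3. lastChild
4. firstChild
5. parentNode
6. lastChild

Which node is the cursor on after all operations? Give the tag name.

Answer: td

Derivation:
After 1 (firstChild): span
After 2 (previousSibling): span (no-op, stayed)
After 3 (lastChild): button
After 4 (firstChild): td
After 5 (parentNode): button
After 6 (lastChild): td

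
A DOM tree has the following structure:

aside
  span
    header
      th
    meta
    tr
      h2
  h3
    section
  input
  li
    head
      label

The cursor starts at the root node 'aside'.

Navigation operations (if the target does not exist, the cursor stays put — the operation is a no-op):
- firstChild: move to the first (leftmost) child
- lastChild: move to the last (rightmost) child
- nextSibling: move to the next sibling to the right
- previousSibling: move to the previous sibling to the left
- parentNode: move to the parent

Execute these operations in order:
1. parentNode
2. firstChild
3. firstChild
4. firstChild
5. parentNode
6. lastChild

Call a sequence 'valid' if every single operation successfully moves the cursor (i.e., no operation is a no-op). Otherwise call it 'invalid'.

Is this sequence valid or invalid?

Answer: invalid

Derivation:
After 1 (parentNode): aside (no-op, stayed)
After 2 (firstChild): span
After 3 (firstChild): header
After 4 (firstChild): th
After 5 (parentNode): header
After 6 (lastChild): th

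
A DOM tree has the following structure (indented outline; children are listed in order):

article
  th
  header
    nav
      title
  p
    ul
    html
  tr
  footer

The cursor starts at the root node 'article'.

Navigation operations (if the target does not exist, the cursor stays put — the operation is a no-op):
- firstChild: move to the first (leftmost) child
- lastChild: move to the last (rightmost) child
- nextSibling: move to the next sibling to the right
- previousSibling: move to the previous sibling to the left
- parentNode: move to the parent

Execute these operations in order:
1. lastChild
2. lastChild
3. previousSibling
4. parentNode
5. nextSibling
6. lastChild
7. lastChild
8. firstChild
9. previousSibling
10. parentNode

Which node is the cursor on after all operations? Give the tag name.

After 1 (lastChild): footer
After 2 (lastChild): footer (no-op, stayed)
After 3 (previousSibling): tr
After 4 (parentNode): article
After 5 (nextSibling): article (no-op, stayed)
After 6 (lastChild): footer
After 7 (lastChild): footer (no-op, stayed)
After 8 (firstChild): footer (no-op, stayed)
After 9 (previousSibling): tr
After 10 (parentNode): article

Answer: article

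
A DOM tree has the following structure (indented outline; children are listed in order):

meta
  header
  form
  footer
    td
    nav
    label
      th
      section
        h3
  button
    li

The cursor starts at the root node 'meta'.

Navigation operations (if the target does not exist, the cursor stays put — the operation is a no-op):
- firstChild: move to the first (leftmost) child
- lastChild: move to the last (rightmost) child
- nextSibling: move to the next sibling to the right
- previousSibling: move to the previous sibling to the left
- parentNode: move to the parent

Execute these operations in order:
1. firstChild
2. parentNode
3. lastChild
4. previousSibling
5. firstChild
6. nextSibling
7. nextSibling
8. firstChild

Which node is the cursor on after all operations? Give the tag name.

Answer: th

Derivation:
After 1 (firstChild): header
After 2 (parentNode): meta
After 3 (lastChild): button
After 4 (previousSibling): footer
After 5 (firstChild): td
After 6 (nextSibling): nav
After 7 (nextSibling): label
After 8 (firstChild): th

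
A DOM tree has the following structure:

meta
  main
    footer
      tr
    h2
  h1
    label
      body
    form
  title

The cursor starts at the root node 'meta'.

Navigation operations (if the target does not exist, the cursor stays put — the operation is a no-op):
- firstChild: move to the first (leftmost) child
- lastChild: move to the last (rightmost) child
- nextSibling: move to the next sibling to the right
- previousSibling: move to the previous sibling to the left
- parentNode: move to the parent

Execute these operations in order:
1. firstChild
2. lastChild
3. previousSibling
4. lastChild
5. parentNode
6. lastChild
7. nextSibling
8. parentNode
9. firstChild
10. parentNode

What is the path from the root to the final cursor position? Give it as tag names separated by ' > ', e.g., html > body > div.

After 1 (firstChild): main
After 2 (lastChild): h2
After 3 (previousSibling): footer
After 4 (lastChild): tr
After 5 (parentNode): footer
After 6 (lastChild): tr
After 7 (nextSibling): tr (no-op, stayed)
After 8 (parentNode): footer
After 9 (firstChild): tr
After 10 (parentNode): footer

Answer: meta > main > footer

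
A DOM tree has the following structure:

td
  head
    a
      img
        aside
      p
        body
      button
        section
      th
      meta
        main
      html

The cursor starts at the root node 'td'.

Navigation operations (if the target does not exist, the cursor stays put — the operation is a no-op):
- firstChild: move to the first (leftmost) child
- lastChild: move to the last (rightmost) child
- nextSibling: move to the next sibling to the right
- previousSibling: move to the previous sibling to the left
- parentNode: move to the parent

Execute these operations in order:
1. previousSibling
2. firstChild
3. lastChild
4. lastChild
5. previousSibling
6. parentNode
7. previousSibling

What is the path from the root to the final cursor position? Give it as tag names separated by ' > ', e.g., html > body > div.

Answer: td > head > a

Derivation:
After 1 (previousSibling): td (no-op, stayed)
After 2 (firstChild): head
After 3 (lastChild): a
After 4 (lastChild): html
After 5 (previousSibling): meta
After 6 (parentNode): a
After 7 (previousSibling): a (no-op, stayed)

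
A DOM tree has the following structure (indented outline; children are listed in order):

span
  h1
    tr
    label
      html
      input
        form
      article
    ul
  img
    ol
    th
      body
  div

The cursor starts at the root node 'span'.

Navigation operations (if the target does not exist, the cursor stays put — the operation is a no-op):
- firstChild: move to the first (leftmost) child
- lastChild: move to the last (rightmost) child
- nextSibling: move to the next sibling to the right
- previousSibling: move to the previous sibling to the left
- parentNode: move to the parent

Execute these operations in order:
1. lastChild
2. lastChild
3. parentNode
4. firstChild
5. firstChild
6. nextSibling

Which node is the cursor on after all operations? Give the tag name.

After 1 (lastChild): div
After 2 (lastChild): div (no-op, stayed)
After 3 (parentNode): span
After 4 (firstChild): h1
After 5 (firstChild): tr
After 6 (nextSibling): label

Answer: label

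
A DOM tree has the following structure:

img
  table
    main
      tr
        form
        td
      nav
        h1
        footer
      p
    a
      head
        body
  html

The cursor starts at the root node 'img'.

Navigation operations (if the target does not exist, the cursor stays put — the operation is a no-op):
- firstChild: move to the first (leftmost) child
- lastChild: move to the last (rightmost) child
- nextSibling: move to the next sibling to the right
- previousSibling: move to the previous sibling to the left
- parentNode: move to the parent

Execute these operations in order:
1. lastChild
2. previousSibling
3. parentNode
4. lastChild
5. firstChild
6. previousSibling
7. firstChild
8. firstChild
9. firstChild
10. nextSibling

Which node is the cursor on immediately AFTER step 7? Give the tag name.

Answer: main

Derivation:
After 1 (lastChild): html
After 2 (previousSibling): table
After 3 (parentNode): img
After 4 (lastChild): html
After 5 (firstChild): html (no-op, stayed)
After 6 (previousSibling): table
After 7 (firstChild): main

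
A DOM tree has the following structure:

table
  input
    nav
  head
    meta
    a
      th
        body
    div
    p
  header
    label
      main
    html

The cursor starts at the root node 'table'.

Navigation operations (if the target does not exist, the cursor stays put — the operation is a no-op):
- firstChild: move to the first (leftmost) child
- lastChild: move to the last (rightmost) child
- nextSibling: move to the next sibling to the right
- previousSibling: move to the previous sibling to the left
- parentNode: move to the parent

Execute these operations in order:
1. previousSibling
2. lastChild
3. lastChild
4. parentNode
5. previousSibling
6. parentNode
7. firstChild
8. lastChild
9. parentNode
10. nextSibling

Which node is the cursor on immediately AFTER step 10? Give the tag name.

After 1 (previousSibling): table (no-op, stayed)
After 2 (lastChild): header
After 3 (lastChild): html
After 4 (parentNode): header
After 5 (previousSibling): head
After 6 (parentNode): table
After 7 (firstChild): input
After 8 (lastChild): nav
After 9 (parentNode): input
After 10 (nextSibling): head

Answer: head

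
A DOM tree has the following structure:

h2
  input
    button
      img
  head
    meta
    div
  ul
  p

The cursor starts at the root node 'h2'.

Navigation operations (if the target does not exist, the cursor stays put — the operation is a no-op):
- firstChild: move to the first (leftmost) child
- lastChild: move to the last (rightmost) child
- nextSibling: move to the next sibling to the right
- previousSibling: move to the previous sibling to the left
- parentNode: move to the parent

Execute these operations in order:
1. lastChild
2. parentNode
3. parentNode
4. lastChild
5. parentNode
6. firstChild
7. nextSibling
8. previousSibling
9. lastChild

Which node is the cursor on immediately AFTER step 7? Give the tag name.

After 1 (lastChild): p
After 2 (parentNode): h2
After 3 (parentNode): h2 (no-op, stayed)
After 4 (lastChild): p
After 5 (parentNode): h2
After 6 (firstChild): input
After 7 (nextSibling): head

Answer: head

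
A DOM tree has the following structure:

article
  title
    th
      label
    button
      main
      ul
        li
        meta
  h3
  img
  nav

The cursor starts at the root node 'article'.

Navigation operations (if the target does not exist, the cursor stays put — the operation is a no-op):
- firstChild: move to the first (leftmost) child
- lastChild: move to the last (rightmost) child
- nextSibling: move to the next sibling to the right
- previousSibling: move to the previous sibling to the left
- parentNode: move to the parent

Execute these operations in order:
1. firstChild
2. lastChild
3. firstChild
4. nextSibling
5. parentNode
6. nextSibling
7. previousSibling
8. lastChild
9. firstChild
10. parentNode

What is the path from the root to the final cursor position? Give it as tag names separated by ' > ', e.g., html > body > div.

After 1 (firstChild): title
After 2 (lastChild): button
After 3 (firstChild): main
After 4 (nextSibling): ul
After 5 (parentNode): button
After 6 (nextSibling): button (no-op, stayed)
After 7 (previousSibling): th
After 8 (lastChild): label
After 9 (firstChild): label (no-op, stayed)
After 10 (parentNode): th

Answer: article > title > th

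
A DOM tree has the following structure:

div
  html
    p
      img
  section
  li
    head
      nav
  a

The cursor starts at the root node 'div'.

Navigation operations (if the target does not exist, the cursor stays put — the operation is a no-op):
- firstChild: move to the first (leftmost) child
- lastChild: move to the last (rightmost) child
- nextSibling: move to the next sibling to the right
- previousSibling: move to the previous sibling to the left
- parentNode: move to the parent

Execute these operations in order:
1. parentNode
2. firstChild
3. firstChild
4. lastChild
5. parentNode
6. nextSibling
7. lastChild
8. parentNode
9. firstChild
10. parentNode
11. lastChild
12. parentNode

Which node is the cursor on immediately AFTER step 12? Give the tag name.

After 1 (parentNode): div (no-op, stayed)
After 2 (firstChild): html
After 3 (firstChild): p
After 4 (lastChild): img
After 5 (parentNode): p
After 6 (nextSibling): p (no-op, stayed)
After 7 (lastChild): img
After 8 (parentNode): p
After 9 (firstChild): img
After 10 (parentNode): p
After 11 (lastChild): img
After 12 (parentNode): p

Answer: p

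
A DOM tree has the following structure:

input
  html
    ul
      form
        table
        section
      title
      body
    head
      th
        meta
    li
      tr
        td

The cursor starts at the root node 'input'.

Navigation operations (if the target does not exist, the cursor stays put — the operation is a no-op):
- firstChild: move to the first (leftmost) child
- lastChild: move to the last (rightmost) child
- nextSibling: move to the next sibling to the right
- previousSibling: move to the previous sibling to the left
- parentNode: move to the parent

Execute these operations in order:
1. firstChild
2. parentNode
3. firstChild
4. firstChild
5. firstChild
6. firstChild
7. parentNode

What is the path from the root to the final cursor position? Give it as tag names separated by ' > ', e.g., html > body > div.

Answer: input > html > ul > form

Derivation:
After 1 (firstChild): html
After 2 (parentNode): input
After 3 (firstChild): html
After 4 (firstChild): ul
After 5 (firstChild): form
After 6 (firstChild): table
After 7 (parentNode): form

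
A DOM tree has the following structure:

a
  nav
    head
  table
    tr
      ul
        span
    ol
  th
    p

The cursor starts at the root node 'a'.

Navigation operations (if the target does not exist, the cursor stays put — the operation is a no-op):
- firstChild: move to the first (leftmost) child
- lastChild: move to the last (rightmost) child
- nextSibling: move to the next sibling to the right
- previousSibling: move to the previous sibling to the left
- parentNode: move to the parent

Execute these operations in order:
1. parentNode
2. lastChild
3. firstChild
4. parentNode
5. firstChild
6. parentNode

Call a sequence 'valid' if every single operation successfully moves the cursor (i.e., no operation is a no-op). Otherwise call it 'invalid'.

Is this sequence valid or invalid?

Answer: invalid

Derivation:
After 1 (parentNode): a (no-op, stayed)
After 2 (lastChild): th
After 3 (firstChild): p
After 4 (parentNode): th
After 5 (firstChild): p
After 6 (parentNode): th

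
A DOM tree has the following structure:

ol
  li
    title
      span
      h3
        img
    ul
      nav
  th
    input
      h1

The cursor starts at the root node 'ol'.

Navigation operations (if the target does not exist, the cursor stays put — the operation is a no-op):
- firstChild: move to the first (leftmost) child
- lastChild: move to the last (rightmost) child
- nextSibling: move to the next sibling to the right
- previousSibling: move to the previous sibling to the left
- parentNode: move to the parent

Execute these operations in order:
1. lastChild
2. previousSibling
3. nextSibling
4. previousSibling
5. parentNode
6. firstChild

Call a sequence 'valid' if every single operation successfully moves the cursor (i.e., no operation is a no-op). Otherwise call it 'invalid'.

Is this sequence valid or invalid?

Answer: valid

Derivation:
After 1 (lastChild): th
After 2 (previousSibling): li
After 3 (nextSibling): th
After 4 (previousSibling): li
After 5 (parentNode): ol
After 6 (firstChild): li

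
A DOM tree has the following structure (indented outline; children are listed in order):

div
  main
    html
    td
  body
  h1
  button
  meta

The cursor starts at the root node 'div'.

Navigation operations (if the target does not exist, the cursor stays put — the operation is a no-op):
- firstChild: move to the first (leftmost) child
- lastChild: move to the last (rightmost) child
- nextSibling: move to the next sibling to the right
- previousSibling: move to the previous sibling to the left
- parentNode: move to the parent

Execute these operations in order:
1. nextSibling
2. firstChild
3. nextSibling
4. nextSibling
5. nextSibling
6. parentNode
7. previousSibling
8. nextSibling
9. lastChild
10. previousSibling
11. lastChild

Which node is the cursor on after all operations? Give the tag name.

Answer: button

Derivation:
After 1 (nextSibling): div (no-op, stayed)
After 2 (firstChild): main
After 3 (nextSibling): body
After 4 (nextSibling): h1
After 5 (nextSibling): button
After 6 (parentNode): div
After 7 (previousSibling): div (no-op, stayed)
After 8 (nextSibling): div (no-op, stayed)
After 9 (lastChild): meta
After 10 (previousSibling): button
After 11 (lastChild): button (no-op, stayed)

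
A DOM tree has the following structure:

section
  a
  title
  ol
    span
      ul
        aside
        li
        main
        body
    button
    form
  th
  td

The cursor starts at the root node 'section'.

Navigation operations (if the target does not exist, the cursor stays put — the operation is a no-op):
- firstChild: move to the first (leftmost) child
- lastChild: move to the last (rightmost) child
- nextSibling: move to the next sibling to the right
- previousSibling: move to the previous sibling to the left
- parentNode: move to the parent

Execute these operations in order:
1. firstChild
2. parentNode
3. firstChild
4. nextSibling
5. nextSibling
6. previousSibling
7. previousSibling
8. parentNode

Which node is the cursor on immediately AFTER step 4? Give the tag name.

After 1 (firstChild): a
After 2 (parentNode): section
After 3 (firstChild): a
After 4 (nextSibling): title

Answer: title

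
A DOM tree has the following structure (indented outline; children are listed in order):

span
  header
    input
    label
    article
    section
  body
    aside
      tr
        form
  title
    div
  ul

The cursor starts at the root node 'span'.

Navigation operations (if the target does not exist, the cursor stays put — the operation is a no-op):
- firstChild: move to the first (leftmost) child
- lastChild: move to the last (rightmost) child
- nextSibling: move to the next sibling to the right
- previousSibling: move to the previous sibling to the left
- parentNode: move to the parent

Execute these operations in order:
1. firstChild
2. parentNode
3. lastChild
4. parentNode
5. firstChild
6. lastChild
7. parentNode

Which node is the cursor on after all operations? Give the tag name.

After 1 (firstChild): header
After 2 (parentNode): span
After 3 (lastChild): ul
After 4 (parentNode): span
After 5 (firstChild): header
After 6 (lastChild): section
After 7 (parentNode): header

Answer: header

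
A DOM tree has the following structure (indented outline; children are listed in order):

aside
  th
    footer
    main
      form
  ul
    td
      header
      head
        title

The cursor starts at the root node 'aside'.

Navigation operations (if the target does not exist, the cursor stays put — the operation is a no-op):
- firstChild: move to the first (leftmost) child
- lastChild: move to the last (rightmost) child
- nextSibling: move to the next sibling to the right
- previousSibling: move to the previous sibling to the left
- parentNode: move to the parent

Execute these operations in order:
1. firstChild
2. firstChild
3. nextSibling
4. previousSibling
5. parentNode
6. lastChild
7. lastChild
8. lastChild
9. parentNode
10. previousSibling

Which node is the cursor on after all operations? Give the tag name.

After 1 (firstChild): th
After 2 (firstChild): footer
After 3 (nextSibling): main
After 4 (previousSibling): footer
After 5 (parentNode): th
After 6 (lastChild): main
After 7 (lastChild): form
After 8 (lastChild): form (no-op, stayed)
After 9 (parentNode): main
After 10 (previousSibling): footer

Answer: footer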